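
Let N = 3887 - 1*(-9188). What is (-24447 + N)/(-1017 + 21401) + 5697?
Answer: 29029069/5096 ≈ 5696.4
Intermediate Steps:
N = 13075 (N = 3887 + 9188 = 13075)
(-24447 + N)/(-1017 + 21401) + 5697 = (-24447 + 13075)/(-1017 + 21401) + 5697 = -11372/20384 + 5697 = -11372*1/20384 + 5697 = -2843/5096 + 5697 = 29029069/5096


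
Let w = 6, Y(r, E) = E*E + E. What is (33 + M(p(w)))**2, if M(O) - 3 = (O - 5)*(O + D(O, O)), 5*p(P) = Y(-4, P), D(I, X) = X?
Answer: 5419584/625 ≈ 8671.3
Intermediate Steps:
Y(r, E) = E + E**2 (Y(r, E) = E**2 + E = E + E**2)
p(P) = P*(1 + P)/5 (p(P) = (P*(1 + P))/5 = P*(1 + P)/5)
M(O) = 3 + 2*O*(-5 + O) (M(O) = 3 + (O - 5)*(O + O) = 3 + (-5 + O)*(2*O) = 3 + 2*O*(-5 + O))
(33 + M(p(w)))**2 = (33 + (3 - 2*6*(1 + 6) + 2*((1/5)*6*(1 + 6))**2))**2 = (33 + (3 - 2*6*7 + 2*((1/5)*6*7)**2))**2 = (33 + (3 - 10*42/5 + 2*(42/5)**2))**2 = (33 + (3 - 84 + 2*(1764/25)))**2 = (33 + (3 - 84 + 3528/25))**2 = (33 + 1503/25)**2 = (2328/25)**2 = 5419584/625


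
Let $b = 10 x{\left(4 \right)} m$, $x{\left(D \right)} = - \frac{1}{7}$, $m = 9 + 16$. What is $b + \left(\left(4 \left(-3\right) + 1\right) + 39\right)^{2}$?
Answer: $\frac{5238}{7} \approx 748.29$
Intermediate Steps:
$m = 25$
$x{\left(D \right)} = - \frac{1}{7}$ ($x{\left(D \right)} = \left(-1\right) \frac{1}{7} = - \frac{1}{7}$)
$b = - \frac{250}{7}$ ($b = 10 \left(- \frac{1}{7}\right) 25 = \left(- \frac{10}{7}\right) 25 = - \frac{250}{7} \approx -35.714$)
$b + \left(\left(4 \left(-3\right) + 1\right) + 39\right)^{2} = - \frac{250}{7} + \left(\left(4 \left(-3\right) + 1\right) + 39\right)^{2} = - \frac{250}{7} + \left(\left(-12 + 1\right) + 39\right)^{2} = - \frac{250}{7} + \left(-11 + 39\right)^{2} = - \frac{250}{7} + 28^{2} = - \frac{250}{7} + 784 = \frac{5238}{7}$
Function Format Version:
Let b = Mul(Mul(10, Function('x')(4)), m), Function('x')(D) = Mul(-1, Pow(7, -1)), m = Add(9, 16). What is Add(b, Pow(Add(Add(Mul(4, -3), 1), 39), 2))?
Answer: Rational(5238, 7) ≈ 748.29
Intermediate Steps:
m = 25
Function('x')(D) = Rational(-1, 7) (Function('x')(D) = Mul(-1, Rational(1, 7)) = Rational(-1, 7))
b = Rational(-250, 7) (b = Mul(Mul(10, Rational(-1, 7)), 25) = Mul(Rational(-10, 7), 25) = Rational(-250, 7) ≈ -35.714)
Add(b, Pow(Add(Add(Mul(4, -3), 1), 39), 2)) = Add(Rational(-250, 7), Pow(Add(Add(Mul(4, -3), 1), 39), 2)) = Add(Rational(-250, 7), Pow(Add(Add(-12, 1), 39), 2)) = Add(Rational(-250, 7), Pow(Add(-11, 39), 2)) = Add(Rational(-250, 7), Pow(28, 2)) = Add(Rational(-250, 7), 784) = Rational(5238, 7)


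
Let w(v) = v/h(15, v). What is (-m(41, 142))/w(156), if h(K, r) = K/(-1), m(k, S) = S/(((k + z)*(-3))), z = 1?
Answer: -355/3276 ≈ -0.10836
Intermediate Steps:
m(k, S) = S/(-3 - 3*k) (m(k, S) = S/(((k + 1)*(-3))) = S/(((1 + k)*(-3))) = S/(-3 - 3*k))
h(K, r) = -K (h(K, r) = K*(-1) = -K)
w(v) = -v/15 (w(v) = v/((-1*15)) = v/(-15) = v*(-1/15) = -v/15)
(-m(41, 142))/w(156) = (-(-1)*142/(3 + 3*41))/((-1/15*156)) = (-(-1)*142/(3 + 123))/(-52/5) = -(-1)*142/126*(-5/52) = -1*(-71/63)*(-5/52) = (71/63)*(-5/52) = -355/3276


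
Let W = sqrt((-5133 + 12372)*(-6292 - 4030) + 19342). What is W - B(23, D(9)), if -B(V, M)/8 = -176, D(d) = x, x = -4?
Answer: -1408 + 4*I*sqrt(4668851) ≈ -1408.0 + 8643.0*I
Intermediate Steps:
D(d) = -4
B(V, M) = 1408 (B(V, M) = -8*(-176) = 1408)
W = 4*I*sqrt(4668851) (W = sqrt(7239*(-10322) + 19342) = sqrt(-74720958 + 19342) = sqrt(-74701616) = 4*I*sqrt(4668851) ≈ 8643.0*I)
W - B(23, D(9)) = 4*I*sqrt(4668851) - 1*1408 = 4*I*sqrt(4668851) - 1408 = -1408 + 4*I*sqrt(4668851)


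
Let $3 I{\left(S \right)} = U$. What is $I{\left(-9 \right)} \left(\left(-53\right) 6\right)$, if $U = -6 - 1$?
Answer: $742$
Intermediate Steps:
$U = -7$
$I{\left(S \right)} = - \frac{7}{3}$ ($I{\left(S \right)} = \frac{1}{3} \left(-7\right) = - \frac{7}{3}$)
$I{\left(-9 \right)} \left(\left(-53\right) 6\right) = - \frac{7 \left(\left(-53\right) 6\right)}{3} = \left(- \frac{7}{3}\right) \left(-318\right) = 742$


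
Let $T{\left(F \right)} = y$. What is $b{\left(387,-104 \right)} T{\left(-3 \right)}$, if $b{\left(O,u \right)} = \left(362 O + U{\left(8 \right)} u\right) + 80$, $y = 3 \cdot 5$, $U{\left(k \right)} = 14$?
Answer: $2080770$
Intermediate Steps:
$y = 15$
$T{\left(F \right)} = 15$
$b{\left(O,u \right)} = 80 + 14 u + 362 O$ ($b{\left(O,u \right)} = \left(362 O + 14 u\right) + 80 = \left(14 u + 362 O\right) + 80 = 80 + 14 u + 362 O$)
$b{\left(387,-104 \right)} T{\left(-3 \right)} = \left(80 + 14 \left(-104\right) + 362 \cdot 387\right) 15 = \left(80 - 1456 + 140094\right) 15 = 138718 \cdot 15 = 2080770$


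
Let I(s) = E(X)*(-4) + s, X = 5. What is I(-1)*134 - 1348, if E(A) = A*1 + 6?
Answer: -7378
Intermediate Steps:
E(A) = 6 + A (E(A) = A + 6 = 6 + A)
I(s) = -44 + s (I(s) = (6 + 5)*(-4) + s = 11*(-4) + s = -44 + s)
I(-1)*134 - 1348 = (-44 - 1)*134 - 1348 = -45*134 - 1348 = -6030 - 1348 = -7378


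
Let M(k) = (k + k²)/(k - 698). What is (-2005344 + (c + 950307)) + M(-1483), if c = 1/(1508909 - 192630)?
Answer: -1010565964031052/956934833 ≈ -1.0560e+6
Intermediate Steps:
M(k) = (k + k²)/(-698 + k)
c = 1/1316279 ≈ 7.5972e-7
(-2005344 + (c + 950307)) + M(-1483) = (-2005344 + (1/1316279 + 950307)) - 1483*(1 - 1483)/(-698 - 1483) = (-2005344 + 1250869147654/1316279) - 1483*(-1482)/(-2181) = -1388723047322/1316279 - 1483*(-1/2181)*(-1482) = -1388723047322/1316279 - 732602/727 = -1010565964031052/956934833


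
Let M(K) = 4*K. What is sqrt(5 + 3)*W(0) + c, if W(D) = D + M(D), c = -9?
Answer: -9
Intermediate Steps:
W(D) = 5*D (W(D) = D + 4*D = 5*D)
sqrt(5 + 3)*W(0) + c = sqrt(5 + 3)*(5*0) - 9 = sqrt(8)*0 - 9 = (2*sqrt(2))*0 - 9 = 0 - 9 = -9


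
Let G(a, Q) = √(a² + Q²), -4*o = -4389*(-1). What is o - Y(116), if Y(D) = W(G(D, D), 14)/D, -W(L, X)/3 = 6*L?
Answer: -4389/4 + 18*√2 ≈ -1071.8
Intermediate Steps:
o = -4389/4 (o = -(-4389)*(-1)/4 = -¼*4389 = -4389/4 ≈ -1097.3)
G(a, Q) = √(Q² + a²)
W(L, X) = -18*L
Y(D) = -18*√2*√(D²)/D (Y(D) = (-18*√(D² + D²))/D = (-18*√2*√(D²))/D = -18*√2*√(D²)/D)
o - Y(116) = -4389/4 - (-18)*√2*√(116²)/116 = -4389/4 - (-18)*√2*√13456/116 = -4389/4 - (-18)*√2*116/116 = -4389/4 - (-18)*√2 = -4389/4 + 18*√2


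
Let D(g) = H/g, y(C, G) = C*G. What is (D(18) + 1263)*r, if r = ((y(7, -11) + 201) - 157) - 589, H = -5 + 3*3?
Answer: -7071518/9 ≈ -7.8572e+5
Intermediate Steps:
H = 4 (H = -5 + 9 = 4)
D(g) = 4/g
r = -622 (r = ((7*(-11) + 201) - 157) - 589 = ((-77 + 201) - 157) - 589 = (124 - 157) - 589 = -33 - 589 = -622)
(D(18) + 1263)*r = (4/18 + 1263)*(-622) = (4*(1/18) + 1263)*(-622) = (2/9 + 1263)*(-622) = (11369/9)*(-622) = -7071518/9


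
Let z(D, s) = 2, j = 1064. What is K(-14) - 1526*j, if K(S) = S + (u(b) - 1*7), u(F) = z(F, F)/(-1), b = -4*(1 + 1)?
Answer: -1623687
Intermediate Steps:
b = -8 (b = -4*2 = -8)
u(F) = -2 (u(F) = 2/(-1) = 2*(-1) = -2)
K(S) = -9 + S (K(S) = S + (-2 - 1*7) = S + (-2 - 7) = S - 9 = -9 + S)
K(-14) - 1526*j = (-9 - 14) - 1526*1064 = -23 - 1623664 = -1623687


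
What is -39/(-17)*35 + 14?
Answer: 1603/17 ≈ 94.294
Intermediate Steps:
-39/(-17)*35 + 14 = -39*(-1/17)*35 + 14 = (39/17)*35 + 14 = 1365/17 + 14 = 1603/17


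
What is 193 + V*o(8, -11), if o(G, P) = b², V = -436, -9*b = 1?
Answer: 15197/81 ≈ 187.62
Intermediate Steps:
b = -⅑ (b = -⅑*1 = -⅑ ≈ -0.11111)
o(G, P) = 1/81 (o(G, P) = (-⅑)² = 1/81)
193 + V*o(8, -11) = 193 - 436*1/81 = 193 - 436/81 = 15197/81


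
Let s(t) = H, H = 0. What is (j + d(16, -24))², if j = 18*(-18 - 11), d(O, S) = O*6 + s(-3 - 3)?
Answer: 181476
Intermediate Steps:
s(t) = 0
d(O, S) = 6*O (d(O, S) = O*6 + 0 = 6*O + 0 = 6*O)
j = -522 (j = 18*(-29) = -522)
(j + d(16, -24))² = (-522 + 6*16)² = (-522 + 96)² = (-426)² = 181476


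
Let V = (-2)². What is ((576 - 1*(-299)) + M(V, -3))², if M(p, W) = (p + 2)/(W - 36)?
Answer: 129345129/169 ≈ 7.6536e+5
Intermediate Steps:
V = 4
M(p, W) = (2 + p)/(-36 + W)
((576 - 1*(-299)) + M(V, -3))² = ((576 - 1*(-299)) + (2 + 4)/(-36 - 3))² = ((576 + 299) + 6/(-39))² = (875 - 1/39*6)² = (875 - 2/13)² = (11373/13)² = 129345129/169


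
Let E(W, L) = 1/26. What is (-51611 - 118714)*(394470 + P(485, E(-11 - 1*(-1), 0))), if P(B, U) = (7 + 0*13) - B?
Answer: -67106687400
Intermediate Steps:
E(W, L) = 1/26
P(B, U) = 7 - B (P(B, U) = (7 + 0) - B = 7 - B)
(-51611 - 118714)*(394470 + P(485, E(-11 - 1*(-1), 0))) = (-51611 - 118714)*(394470 + (7 - 1*485)) = -170325*(394470 + (7 - 485)) = -170325*(394470 - 478) = -170325*393992 = -67106687400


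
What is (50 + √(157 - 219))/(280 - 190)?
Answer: 5/9 + I*√62/90 ≈ 0.55556 + 0.087489*I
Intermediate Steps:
(50 + √(157 - 219))/(280 - 190) = (50 + √(-62))/90 = (50 + I*√62)*(1/90) = 5/9 + I*√62/90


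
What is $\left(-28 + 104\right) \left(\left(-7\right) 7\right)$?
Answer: $-3724$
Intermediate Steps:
$\left(-28 + 104\right) \left(\left(-7\right) 7\right) = 76 \left(-49\right) = -3724$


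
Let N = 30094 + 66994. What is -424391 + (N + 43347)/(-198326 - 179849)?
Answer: -32098841372/75635 ≈ -4.2439e+5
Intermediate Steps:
N = 97088
-424391 + (N + 43347)/(-198326 - 179849) = -424391 + (97088 + 43347)/(-198326 - 179849) = -424391 + 140435/(-378175) = -424391 + 140435*(-1/378175) = -424391 - 28087/75635 = -32098841372/75635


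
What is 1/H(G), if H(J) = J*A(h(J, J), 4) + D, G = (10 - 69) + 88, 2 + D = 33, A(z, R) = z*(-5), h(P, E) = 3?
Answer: -1/404 ≈ -0.0024752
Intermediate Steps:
A(z, R) = -5*z
D = 31 (D = -2 + 33 = 31)
G = 29 (G = -59 + 88 = 29)
H(J) = 31 - 15*J (H(J) = J*(-5*3) + 31 = J*(-15) + 31 = -15*J + 31 = 31 - 15*J)
1/H(G) = 1/(31 - 15*29) = 1/(31 - 435) = 1/(-404) = -1/404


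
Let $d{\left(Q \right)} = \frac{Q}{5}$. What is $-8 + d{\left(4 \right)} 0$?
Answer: $-8$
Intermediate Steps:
$d{\left(Q \right)} = \frac{Q}{5}$ ($d{\left(Q \right)} = Q \frac{1}{5} = \frac{Q}{5}$)
$-8 + d{\left(4 \right)} 0 = -8 + \frac{1}{5} \cdot 4 \cdot 0 = -8 + \frac{4}{5} \cdot 0 = -8 + 0 = -8$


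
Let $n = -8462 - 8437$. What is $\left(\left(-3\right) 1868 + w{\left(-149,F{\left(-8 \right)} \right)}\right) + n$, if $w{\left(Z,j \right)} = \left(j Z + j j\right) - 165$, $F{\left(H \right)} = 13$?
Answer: $-24436$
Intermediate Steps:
$n = -16899$
$w{\left(Z,j \right)} = -165 + j^{2} + Z j$ ($w{\left(Z,j \right)} = \left(Z j + j^{2}\right) - 165 = \left(j^{2} + Z j\right) - 165 = -165 + j^{2} + Z j$)
$\left(\left(-3\right) 1868 + w{\left(-149,F{\left(-8 \right)} \right)}\right) + n = \left(\left(-3\right) 1868 - \left(2102 - 169\right)\right) - 16899 = \left(-5604 - 1933\right) - 16899 = -7537 - 16899 = -24436$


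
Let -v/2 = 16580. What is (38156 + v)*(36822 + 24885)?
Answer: 308288172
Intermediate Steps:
v = -33160 (v = -2*16580 = -33160)
(38156 + v)*(36822 + 24885) = (38156 - 33160)*(36822 + 24885) = 4996*61707 = 308288172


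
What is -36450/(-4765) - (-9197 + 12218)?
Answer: -2871723/953 ≈ -3013.4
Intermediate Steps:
-36450/(-4765) - (-9197 + 12218) = -36450*(-1/4765) - 1*3021 = 7290/953 - 3021 = -2871723/953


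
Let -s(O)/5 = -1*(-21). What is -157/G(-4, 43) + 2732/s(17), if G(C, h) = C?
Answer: 5557/420 ≈ 13.231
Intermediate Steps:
s(O) = -105 (s(O) = -(-5)*(-21) = -5*21 = -105)
-157/G(-4, 43) + 2732/s(17) = -157/(-4) + 2732/(-105) = -157*(-¼) + 2732*(-1/105) = 157/4 - 2732/105 = 5557/420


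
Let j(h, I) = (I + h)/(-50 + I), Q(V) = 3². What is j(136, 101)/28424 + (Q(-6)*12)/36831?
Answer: 18365371/5932344616 ≈ 0.0030958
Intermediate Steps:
Q(V) = 9
j(h, I) = (I + h)/(-50 + I)
j(136, 101)/28424 + (Q(-6)*12)/36831 = ((101 + 136)/(-50 + 101))/28424 + (9*12)/36831 = (237/51)*(1/28424) + 108*(1/36831) = ((1/51)*237)*(1/28424) + 36/12277 = (79/17)*(1/28424) + 36/12277 = 79/483208 + 36/12277 = 18365371/5932344616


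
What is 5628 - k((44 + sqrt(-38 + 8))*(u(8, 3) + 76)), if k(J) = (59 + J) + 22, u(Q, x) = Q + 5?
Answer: 1631 - 89*I*sqrt(30) ≈ 1631.0 - 487.47*I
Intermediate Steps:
u(Q, x) = 5 + Q
k(J) = 81 + J
5628 - k((44 + sqrt(-38 + 8))*(u(8, 3) + 76)) = 5628 - (81 + (44 + sqrt(-38 + 8))*((5 + 8) + 76)) = 5628 - (81 + (44 + sqrt(-30))*(13 + 76)) = 5628 - (81 + (44 + I*sqrt(30))*89) = 5628 - (81 + (3916 + 89*I*sqrt(30))) = 5628 - (3997 + 89*I*sqrt(30)) = 5628 + (-3997 - 89*I*sqrt(30)) = 1631 - 89*I*sqrt(30)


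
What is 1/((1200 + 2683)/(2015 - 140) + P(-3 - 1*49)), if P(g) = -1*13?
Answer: -1875/20492 ≈ -0.091499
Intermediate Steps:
P(g) = -13
1/((1200 + 2683)/(2015 - 140) + P(-3 - 1*49)) = 1/((1200 + 2683)/(2015 - 140) - 13) = 1/(3883/1875 - 13) = 1/(-20492/1875) = -1875/20492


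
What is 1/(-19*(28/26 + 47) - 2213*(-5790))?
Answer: 13/235328760 ≈ 5.5242e-8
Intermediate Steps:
1/(-19*(28/26 + 47) - 2213*(-5790)) = -1/5790/(-19*(28*(1/26) + 47) - 2213) = -1/5790/(-19*(14/13 + 47) - 2213) = -1/5790/(-19*625/13 - 2213) = -1/5790/(-11875/13 - 2213) = -1/5790/(-40644/13) = -13/40644*(-1/5790) = 13/235328760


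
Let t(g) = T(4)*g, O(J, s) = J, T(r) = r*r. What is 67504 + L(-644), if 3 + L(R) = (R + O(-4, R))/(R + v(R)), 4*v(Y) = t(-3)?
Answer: 5535163/82 ≈ 67502.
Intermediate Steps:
T(r) = r²
t(g) = 16*g (t(g) = 4²*g = 16*g)
v(Y) = -12 (v(Y) = (16*(-3))/4 = (¼)*(-48) = -12)
L(R) = -3 + (-4 + R)/(-12 + R) (L(R) = -3 + (R - 4)/(R - 12) = -3 + (-4 + R)/(-12 + R))
67504 + L(-644) = 67504 + 2*(16 - 1*(-644))/(-12 - 644) = 67504 + 2*(16 + 644)/(-656) = 67504 + 2*(-1/656)*660 = 67504 - 165/82 = 5535163/82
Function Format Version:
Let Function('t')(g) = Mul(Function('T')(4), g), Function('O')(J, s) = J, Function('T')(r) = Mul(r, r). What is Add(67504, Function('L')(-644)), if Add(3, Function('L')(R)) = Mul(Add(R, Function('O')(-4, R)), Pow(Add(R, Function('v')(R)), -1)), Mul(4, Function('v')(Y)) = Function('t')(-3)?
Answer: Rational(5535163, 82) ≈ 67502.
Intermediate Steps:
Function('T')(r) = Pow(r, 2)
Function('t')(g) = Mul(16, g) (Function('t')(g) = Mul(Pow(4, 2), g) = Mul(16, g))
Function('v')(Y) = -12 (Function('v')(Y) = Mul(Rational(1, 4), Mul(16, -3)) = Mul(Rational(1, 4), -48) = -12)
Function('L')(R) = Add(-3, Mul(Pow(Add(-12, R), -1), Add(-4, R))) (Function('L')(R) = Add(-3, Mul(Add(R, -4), Pow(Add(R, -12), -1))) = Add(-3, Mul(Add(-4, R), Pow(Add(-12, R), -1))) = Add(-3, Mul(Pow(Add(-12, R), -1), Add(-4, R))))
Add(67504, Function('L')(-644)) = Add(67504, Mul(2, Pow(Add(-12, -644), -1), Add(16, Mul(-1, -644)))) = Add(67504, Mul(2, Pow(-656, -1), Add(16, 644))) = Add(67504, Mul(2, Rational(-1, 656), 660)) = Add(67504, Rational(-165, 82)) = Rational(5535163, 82)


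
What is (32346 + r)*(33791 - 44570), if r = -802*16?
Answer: -210341406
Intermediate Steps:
r = -12832
(32346 + r)*(33791 - 44570) = (32346 - 12832)*(33791 - 44570) = 19514*(-10779) = -210341406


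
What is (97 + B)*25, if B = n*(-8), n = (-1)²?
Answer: 2225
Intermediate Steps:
n = 1
B = -8 (B = 1*(-8) = -8)
(97 + B)*25 = (97 - 8)*25 = 89*25 = 2225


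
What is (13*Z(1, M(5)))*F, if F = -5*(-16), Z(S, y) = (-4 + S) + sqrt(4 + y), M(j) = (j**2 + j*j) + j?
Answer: -3120 + 1040*sqrt(59) ≈ 4868.4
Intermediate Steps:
M(j) = j + 2*j**2 (M(j) = (j**2 + j**2) + j = 2*j**2 + j = j + 2*j**2)
Z(S, y) = -4 + S + sqrt(4 + y)
F = 80
(13*Z(1, M(5)))*F = (13*(-4 + 1 + sqrt(4 + 5*(1 + 2*5))))*80 = (13*(-4 + 1 + sqrt(4 + 5*(1 + 10))))*80 = (13*(-4 + 1 + sqrt(4 + 5*11)))*80 = (13*(-4 + 1 + sqrt(4 + 55)))*80 = (13*(-4 + 1 + sqrt(59)))*80 = (13*(-3 + sqrt(59)))*80 = (-39 + 13*sqrt(59))*80 = -3120 + 1040*sqrt(59)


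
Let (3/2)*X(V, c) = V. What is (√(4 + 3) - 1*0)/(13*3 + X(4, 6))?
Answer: 3*√7/125 ≈ 0.063498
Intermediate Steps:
X(V, c) = 2*V/3
(√(4 + 3) - 1*0)/(13*3 + X(4, 6)) = (√(4 + 3) - 1*0)/(13*3 + (⅔)*4) = (√7 + 0)/(39 + 8/3) = √7/(125/3) = √7*(3/125) = 3*√7/125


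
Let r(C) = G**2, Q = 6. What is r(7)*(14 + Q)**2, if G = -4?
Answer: 6400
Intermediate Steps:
r(C) = 16 (r(C) = (-4)**2 = 16)
r(7)*(14 + Q)**2 = 16*(14 + 6)**2 = 16*20**2 = 16*400 = 6400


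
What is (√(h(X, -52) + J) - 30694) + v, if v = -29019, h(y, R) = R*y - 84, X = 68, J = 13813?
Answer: -59713 + √10193 ≈ -59612.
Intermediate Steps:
h(y, R) = -84 + R*y
(√(h(X, -52) + J) - 30694) + v = (√((-84 - 52*68) + 13813) - 30694) - 29019 = (√((-84 - 3536) + 13813) - 30694) - 29019 = (√(-3620 + 13813) - 30694) - 29019 = (√10193 - 30694) - 29019 = (-30694 + √10193) - 29019 = -59713 + √10193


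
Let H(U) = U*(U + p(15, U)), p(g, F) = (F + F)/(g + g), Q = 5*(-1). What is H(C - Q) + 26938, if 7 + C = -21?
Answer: 412534/15 ≈ 27502.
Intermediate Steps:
C = -28 (C = -7 - 21 = -28)
Q = -5
p(g, F) = F/g (p(g, F) = (2*F)/((2*g)) = (2*F)*(1/(2*g)) = F/g)
H(U) = 16*U**2/15 (H(U) = U*(U + U/15) = U*(16*U/15) = 16*U**2/15)
H(C - Q) + 26938 = 16*(-28 - 1*(-5))**2/15 + 26938 = 16*(-28 + 5)**2/15 + 26938 = (16/15)*(-23)**2 + 26938 = (16/15)*529 + 26938 = 8464/15 + 26938 = 412534/15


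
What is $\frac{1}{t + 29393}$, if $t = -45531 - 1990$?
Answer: $- \frac{1}{18128} \approx -5.5163 \cdot 10^{-5}$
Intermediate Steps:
$t = -47521$ ($t = -45531 - 1990 = -47521$)
$\frac{1}{t + 29393} = \frac{1}{-47521 + 29393} = \frac{1}{-18128} = - \frac{1}{18128}$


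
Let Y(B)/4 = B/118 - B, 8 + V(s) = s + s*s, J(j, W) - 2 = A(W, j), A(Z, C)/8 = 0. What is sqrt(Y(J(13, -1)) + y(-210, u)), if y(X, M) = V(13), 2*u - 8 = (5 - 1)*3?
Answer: sqrt(578082)/59 ≈ 12.887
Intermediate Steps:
A(Z, C) = 0 (A(Z, C) = 8*0 = 0)
u = 10 (u = 4 + ((5 - 1)*3)/2 = 4 + (4*3)/2 = 4 + (1/2)*12 = 4 + 6 = 10)
J(j, W) = 2 (J(j, W) = 2 + 0 = 2)
V(s) = -8 + s + s**2 (V(s) = -8 + (s + s*s) = -8 + (s + s**2) = -8 + s + s**2)
y(X, M) = 174 (y(X, M) = -8 + 13 + 13**2 = -8 + 13 + 169 = 174)
Y(B) = -234*B/59 (Y(B) = 4*(B/118 - B) = 4*(-117*B/118) = -234*B/59)
sqrt(Y(J(13, -1)) + y(-210, u)) = sqrt(-234/59*2 + 174) = sqrt(-468/59 + 174) = sqrt(9798/59) = sqrt(578082)/59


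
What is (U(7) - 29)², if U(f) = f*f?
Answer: 400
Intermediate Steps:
U(f) = f²
(U(7) - 29)² = (7² - 29)² = (49 - 29)² = 20² = 400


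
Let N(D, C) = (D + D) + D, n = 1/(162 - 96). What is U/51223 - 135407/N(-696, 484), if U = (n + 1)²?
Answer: 279750181481/4313796168 ≈ 64.850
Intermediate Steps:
n = 1/66 ≈ 0.015152
N(D, C) = 3*D (N(D, C) = 2*D + D = 3*D)
U = 4489/4356 (U = (1/66 + 1)² = (67/66)² = 4489/4356 ≈ 1.0305)
U/51223 - 135407/N(-696, 484) = (4489/4356)/51223 - 135407/(3*(-696)) = (4489/4356)*(1/51223) - 135407/(-2088) = 4489/223127388 - 135407*(-1/2088) = 4489/223127388 + 135407/2088 = 279750181481/4313796168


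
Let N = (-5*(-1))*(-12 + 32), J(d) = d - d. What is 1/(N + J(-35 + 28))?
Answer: 1/100 ≈ 0.010000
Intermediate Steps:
J(d) = 0
N = 100 (N = 5*20 = 100)
1/(N + J(-35 + 28)) = 1/(100 + 0) = 1/100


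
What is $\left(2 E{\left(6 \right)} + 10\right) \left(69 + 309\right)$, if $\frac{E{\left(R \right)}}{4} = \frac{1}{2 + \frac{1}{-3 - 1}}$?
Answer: $5508$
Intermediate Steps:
$E{\left(R \right)} = \frac{16}{7}$ ($E{\left(R \right)} = \frac{4}{2 + \frac{1}{-3 - 1}} = \frac{4}{2 + \frac{1}{-4}} = \frac{4}{2 - \frac{1}{4}} = \frac{4}{\frac{7}{4}} = 4 \cdot \frac{4}{7} = \frac{16}{7}$)
$\left(2 E{\left(6 \right)} + 10\right) \left(69 + 309\right) = \left(2 \cdot \frac{16}{7} + 10\right) \left(69 + 309\right) = \left(\frac{32}{7} + 10\right) 378 = \frac{102}{7} \cdot 378 = 5508$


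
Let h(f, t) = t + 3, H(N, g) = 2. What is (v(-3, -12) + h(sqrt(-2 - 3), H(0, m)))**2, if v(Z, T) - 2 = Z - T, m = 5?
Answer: 256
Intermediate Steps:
v(Z, T) = 2 + Z - T (v(Z, T) = 2 + (Z - T) = 2 + Z - T)
h(f, t) = 3 + t
(v(-3, -12) + h(sqrt(-2 - 3), H(0, m)))**2 = ((2 - 3 - 1*(-12)) + (3 + 2))**2 = ((2 - 3 + 12) + 5)**2 = (11 + 5)**2 = 16**2 = 256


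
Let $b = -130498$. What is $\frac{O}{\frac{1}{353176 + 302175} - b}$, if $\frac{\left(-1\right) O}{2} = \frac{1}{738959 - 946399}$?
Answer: $\frac{655351}{8870341300552280} \approx 7.3881 \cdot 10^{-11}$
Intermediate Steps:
$O = \frac{1}{103720}$ ($O = - \frac{2}{738959 - 946399} = - \frac{2}{-207440} = \left(-2\right) \left(- \frac{1}{207440}\right) = \frac{1}{103720} \approx 9.6413 \cdot 10^{-6}$)
$\frac{O}{\frac{1}{353176 + 302175} - b} = \frac{1}{103720 \left(\frac{1}{353176 + 302175} - -130498\right)} = \frac{1}{103720 \left(\frac{1}{655351} + 130498\right)} = \frac{1}{103720 \cdot \frac{85521994799}{655351}} = \frac{1}{103720} \cdot \frac{655351}{85521994799} = \frac{655351}{8870341300552280}$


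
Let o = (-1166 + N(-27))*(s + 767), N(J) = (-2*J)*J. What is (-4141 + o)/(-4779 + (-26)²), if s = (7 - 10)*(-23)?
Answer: 2197805/4103 ≈ 535.66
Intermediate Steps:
s = 69 (s = -3*(-23) = 69)
N(J) = -2*J²
o = -2193664 (o = (-1166 - 2*(-27)²)*(69 + 767) = (-1166 - 2*729)*836 = (-1166 - 1458)*836 = -2624*836 = -2193664)
(-4141 + o)/(-4779 + (-26)²) = (-4141 - 2193664)/(-4779 + (-26)²) = -2197805/(-4779 + 676) = -2197805/(-4103) = -2197805*(-1/4103) = 2197805/4103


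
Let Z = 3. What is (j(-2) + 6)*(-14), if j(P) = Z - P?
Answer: -154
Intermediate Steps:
j(P) = 3 - P
(j(-2) + 6)*(-14) = ((3 - 1*(-2)) + 6)*(-14) = ((3 + 2) + 6)*(-14) = (5 + 6)*(-14) = 11*(-14) = -154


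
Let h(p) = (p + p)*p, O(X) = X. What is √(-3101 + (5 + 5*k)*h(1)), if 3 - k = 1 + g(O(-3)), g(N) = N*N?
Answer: I*√3161 ≈ 56.223*I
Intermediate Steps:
h(p) = 2*p² (h(p) = (2*p)*p = 2*p²)
g(N) = N²
k = -7 (k = 3 - (1 + (-3)²) = 3 - (1 + 9) = 3 - 1*10 = 3 - 10 = -7)
√(-3101 + (5 + 5*k)*h(1)) = √(-3101 + (5 + 5*(-7))*(2*1²)) = √(-3101 + (5 - 35)*(2*1)) = √(-3101 - 30*2) = √(-3101 - 60) = √(-3161) = I*√3161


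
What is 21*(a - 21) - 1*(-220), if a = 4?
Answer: -137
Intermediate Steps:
21*(a - 21) - 1*(-220) = 21*(4 - 21) - 1*(-220) = 21*(-17) + 220 = -357 + 220 = -137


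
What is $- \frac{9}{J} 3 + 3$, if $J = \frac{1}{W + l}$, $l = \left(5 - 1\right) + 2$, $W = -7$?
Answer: $30$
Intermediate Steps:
$l = 6$ ($l = 4 + 2 = 6$)
$J = -1$ ($J = \frac{1}{-7 + 6} = \frac{1}{-1} = -1$)
$- \frac{9}{J} 3 + 3 = - \frac{9}{-1} \cdot 3 + 3 = \left(-9\right) \left(-1\right) 3 + 3 = 9 \cdot 3 + 3 = 27 + 3 = 30$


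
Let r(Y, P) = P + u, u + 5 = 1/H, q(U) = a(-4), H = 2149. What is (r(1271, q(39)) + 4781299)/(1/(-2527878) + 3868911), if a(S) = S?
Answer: 25973926760358258/21017510116841693 ≈ 1.2358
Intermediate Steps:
q(U) = -4
u = -10744/2149 (u = -5 + 1/2149 = -10744/2149 ≈ -4.9995)
r(Y, P) = -10744/2149 + P (r(Y, P) = P - 10744/2149 = -10744/2149 + P)
(r(1271, q(39)) + 4781299)/(1/(-2527878) + 3868911) = ((-10744/2149 - 4) + 4781299)/(1/(-2527878) + 3868911) = (-19340/2149 + 4781299)/(-1/2527878 + 3868911) = 10274992211/(2149*(9780135000857/2527878)) = (10274992211/2149)*(2527878/9780135000857) = 25973926760358258/21017510116841693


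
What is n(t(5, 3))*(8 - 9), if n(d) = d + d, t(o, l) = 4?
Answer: -8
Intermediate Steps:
n(d) = 2*d
n(t(5, 3))*(8 - 9) = (2*4)*(8 - 9) = 8*(-1) = -8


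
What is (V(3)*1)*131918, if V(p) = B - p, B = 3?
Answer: 0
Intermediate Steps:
V(p) = 3 - p
(V(3)*1)*131918 = ((3 - 1*3)*1)*131918 = ((3 - 3)*1)*131918 = (0*1)*131918 = 0*131918 = 0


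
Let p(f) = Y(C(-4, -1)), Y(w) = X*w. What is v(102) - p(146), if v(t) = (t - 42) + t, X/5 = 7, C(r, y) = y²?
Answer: 127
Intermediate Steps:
X = 35 (X = 5*7 = 35)
v(t) = -42 + 2*t (v(t) = (-42 + t) + t = -42 + 2*t)
Y(w) = 35*w
p(f) = 35 (p(f) = 35*(-1)² = 35*1 = 35)
v(102) - p(146) = (-42 + 2*102) - 1*35 = (-42 + 204) - 35 = 162 - 35 = 127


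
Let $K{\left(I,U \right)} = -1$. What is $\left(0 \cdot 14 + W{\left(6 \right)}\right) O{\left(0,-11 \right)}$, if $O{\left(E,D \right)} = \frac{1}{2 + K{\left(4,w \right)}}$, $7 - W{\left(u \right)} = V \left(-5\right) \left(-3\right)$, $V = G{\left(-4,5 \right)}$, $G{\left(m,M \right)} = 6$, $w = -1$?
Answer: $-83$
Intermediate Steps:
$V = 6$
$W{\left(u \right)} = -83$ ($W{\left(u \right)} = 7 - 6 \left(-5\right) \left(-3\right) = 7 - \left(-30\right) \left(-3\right) = 7 - 90 = -83$)
$O{\left(E,D \right)} = 1$ ($O{\left(E,D \right)} = \frac{1}{2 - 1} = 1^{-1} = 1$)
$\left(0 \cdot 14 + W{\left(6 \right)}\right) O{\left(0,-11 \right)} = \left(0 \cdot 14 - 83\right) 1 = \left(0 - 83\right) 1 = \left(-83\right) 1 = -83$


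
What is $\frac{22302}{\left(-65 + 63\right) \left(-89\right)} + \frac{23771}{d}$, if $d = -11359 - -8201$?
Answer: $\frac{33099239}{281062} \approx 117.76$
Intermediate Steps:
$d = -3158$ ($d = -11359 + 8201 = -3158$)
$\frac{22302}{\left(-65 + 63\right) \left(-89\right)} + \frac{23771}{d} = \frac{22302}{\left(-65 + 63\right) \left(-89\right)} + \frac{23771}{-3158} = \frac{22302}{\left(-2\right) \left(-89\right)} + 23771 \left(- \frac{1}{3158}\right) = \frac{22302}{178} - \frac{23771}{3158} = 22302 \cdot \frac{1}{178} - \frac{23771}{3158} = \frac{11151}{89} - \frac{23771}{3158} = \frac{33099239}{281062}$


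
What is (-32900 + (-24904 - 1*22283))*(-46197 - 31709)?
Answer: 6239257822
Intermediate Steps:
(-32900 + (-24904 - 1*22283))*(-46197 - 31709) = (-32900 + (-24904 - 22283))*(-77906) = (-32900 - 47187)*(-77906) = -80087*(-77906) = 6239257822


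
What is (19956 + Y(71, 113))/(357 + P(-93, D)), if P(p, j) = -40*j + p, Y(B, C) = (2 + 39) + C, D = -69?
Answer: 10055/1512 ≈ 6.6501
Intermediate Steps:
Y(B, C) = 41 + C
P(p, j) = p - 40*j
(19956 + Y(71, 113))/(357 + P(-93, D)) = (19956 + (41 + 113))/(357 + (-93 - 40*(-69))) = (19956 + 154)/(357 + (-93 + 2760)) = 20110/(357 + 2667) = 20110/3024 = 20110*(1/3024) = 10055/1512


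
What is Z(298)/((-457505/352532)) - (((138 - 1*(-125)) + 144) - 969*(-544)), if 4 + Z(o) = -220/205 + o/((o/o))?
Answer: -1979945975627/3751541 ≈ -5.2777e+5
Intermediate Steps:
Z(o) = -208/41 + o (Z(o) = -4 + (-220/205 + o/((o/o))) = -4 + (-220*1/205 + o/1) = -4 + (-44/41 + o*1) = -4 + (-44/41 + o) = -208/41 + o)
Z(298)/((-457505/352532)) - (((138 - 1*(-125)) + 144) - 969*(-544)) = (-208/41 + 298)/((-457505/352532)) - (((138 - 1*(-125)) + 144) - 969*(-544)) = 12010/(41*((-457505*1/352532))) - (((138 + 125) + 144) + 527136) = 12010/(41*(-457505/352532)) - ((263 + 144) + 527136) = (12010/41)*(-352532/457505) - (407 + 527136) = -846781864/3751541 - 1*527543 = -846781864/3751541 - 527543 = -1979945975627/3751541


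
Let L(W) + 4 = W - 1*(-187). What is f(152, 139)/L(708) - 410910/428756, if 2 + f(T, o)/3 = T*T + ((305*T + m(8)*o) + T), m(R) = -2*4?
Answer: 4874767207/21223422 ≈ 229.69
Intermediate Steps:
m(R) = -8
L(W) = 183 + W (L(W) = -4 + (W - 1*(-187)) = -4 + (W + 187) = -4 + (187 + W) = 183 + W)
f(T, o) = -6 - 24*o + 3*T**2 + 918*T (f(T, o) = -6 + 3*(T*T + ((305*T - 8*o) + T)) = -6 + 3*(T**2 + ((-8*o + 305*T) + T)) = -6 + 3*(T**2 + (-8*o + 306*T)) = -6 + 3*(T**2 - 8*o + 306*T) = -6 + (-24*o + 3*T**2 + 918*T) = -6 - 24*o + 3*T**2 + 918*T)
f(152, 139)/L(708) - 410910/428756 = (-6 - 24*139 + 3*152**2 + 918*152)/(183 + 708) - 410910/428756 = (-6 - 3336 + 3*23104 + 139536)/891 - 410910*1/428756 = (-6 - 3336 + 69312 + 139536)*(1/891) - 205455/214378 = 205506*(1/891) - 205455/214378 = 22834/99 - 205455/214378 = 4874767207/21223422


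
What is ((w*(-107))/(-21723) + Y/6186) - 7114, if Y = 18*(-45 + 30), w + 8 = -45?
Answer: -159334906418/22396413 ≈ -7114.3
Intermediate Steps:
w = -53 (w = -8 - 45 = -53)
Y = -270 (Y = 18*(-15) = -270)
((w*(-107))/(-21723) + Y/6186) - 7114 = (-53*(-107)/(-21723) - 270/6186) - 7114 = (5671*(-1/21723) - 270*1/6186) - 7114 = (-5671/21723 - 45/1031) - 7114 = -6824336/22396413 - 7114 = -159334906418/22396413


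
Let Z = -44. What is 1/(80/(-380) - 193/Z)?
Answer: 836/3491 ≈ 0.23947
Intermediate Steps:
1/(80/(-380) - 193/Z) = 1/(80/(-380) - 193/(-44)) = 1/(80*(-1/380) - 193*(-1/44)) = 1/(-4/19 + 193/44) = 1/(3491/836) = 836/3491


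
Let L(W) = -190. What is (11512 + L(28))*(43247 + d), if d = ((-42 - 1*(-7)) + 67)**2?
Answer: 501236262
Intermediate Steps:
d = 1024 (d = ((-42 + 7) + 67)**2 = (-35 + 67)**2 = 32**2 = 1024)
(11512 + L(28))*(43247 + d) = (11512 - 190)*(43247 + 1024) = 11322*44271 = 501236262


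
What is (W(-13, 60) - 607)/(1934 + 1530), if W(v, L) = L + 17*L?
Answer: 473/3464 ≈ 0.13655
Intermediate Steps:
W(v, L) = 18*L
(W(-13, 60) - 607)/(1934 + 1530) = (18*60 - 607)/(1934 + 1530) = (1080 - 607)/3464 = 473*(1/3464) = 473/3464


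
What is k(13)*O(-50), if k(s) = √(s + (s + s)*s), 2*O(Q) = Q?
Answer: -75*√39 ≈ -468.38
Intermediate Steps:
O(Q) = Q/2
k(s) = √(s + 2*s²) (k(s) = √(s + (2*s)*s) = √(s + 2*s²))
k(13)*O(-50) = √(13*(1 + 2*13))*((½)*(-50)) = √(13*(1 + 26))*(-25) = √(13*27)*(-25) = √351*(-25) = (3*√39)*(-25) = -75*√39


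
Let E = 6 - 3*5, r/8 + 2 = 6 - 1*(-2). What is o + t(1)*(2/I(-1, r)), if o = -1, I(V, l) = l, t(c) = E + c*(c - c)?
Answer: -11/8 ≈ -1.3750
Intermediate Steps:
r = 48 (r = -16 + 8*(6 - 1*(-2)) = -16 + 8*(6 + 2) = -16 + 8*8 = -16 + 64 = 48)
E = -9 (E = 6 - 15 = -9)
t(c) = -9 (t(c) = -9 + c*(c - c) = -9 + c*0 = -9 + 0 = -9)
o + t(1)*(2/I(-1, r)) = -1 - 18/48 = -1 - 9*1/24 = -1 - 3/8 = -11/8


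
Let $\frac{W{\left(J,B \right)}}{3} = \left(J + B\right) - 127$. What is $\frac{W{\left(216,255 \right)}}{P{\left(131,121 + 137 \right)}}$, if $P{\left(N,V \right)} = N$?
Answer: $\frac{1032}{131} \approx 7.8779$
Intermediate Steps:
$W{\left(J,B \right)} = -381 + 3 B + 3 J$ ($W{\left(J,B \right)} = 3 \left(\left(J + B\right) - 127\right) = 3 \left(\left(B + J\right) - 127\right) = 3 \left(-127 + B + J\right) = -381 + 3 B + 3 J$)
$\frac{W{\left(216,255 \right)}}{P{\left(131,121 + 137 \right)}} = \frac{-381 + 3 \cdot 255 + 3 \cdot 216}{131} = \left(-381 + 765 + 648\right) \frac{1}{131} = 1032 \cdot \frac{1}{131} = \frac{1032}{131}$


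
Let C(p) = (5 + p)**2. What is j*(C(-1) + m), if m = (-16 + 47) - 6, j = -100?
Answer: -4100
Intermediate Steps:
m = 25 (m = 31 - 6 = 25)
j*(C(-1) + m) = -100*((5 - 1)**2 + 25) = -100*(4**2 + 25) = -100*(16 + 25) = -100*41 = -4100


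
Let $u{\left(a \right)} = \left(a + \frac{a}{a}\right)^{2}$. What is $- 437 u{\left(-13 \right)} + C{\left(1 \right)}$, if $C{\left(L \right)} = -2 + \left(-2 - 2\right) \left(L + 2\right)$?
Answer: $-62942$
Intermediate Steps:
$C{\left(L \right)} = -10 - 4 L$ ($C{\left(L \right)} = -2 - 4 \left(2 + L\right) = -2 - \left(8 + 4 L\right) = -10 - 4 L$)
$u{\left(a \right)} = \left(1 + a\right)^{2}$ ($u{\left(a \right)} = \left(a + 1\right)^{2} = \left(1 + a\right)^{2}$)
$- 437 u{\left(-13 \right)} + C{\left(1 \right)} = - 437 \left(1 - 13\right)^{2} - 14 = - 437 \left(-12\right)^{2} - 14 = \left(-437\right) 144 - 14 = -62928 - 14 = -62942$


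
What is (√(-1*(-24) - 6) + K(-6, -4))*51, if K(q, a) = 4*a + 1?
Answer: -765 + 153*√2 ≈ -548.63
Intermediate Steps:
K(q, a) = 1 + 4*a
(√(-1*(-24) - 6) + K(-6, -4))*51 = (√(-1*(-24) - 6) + (1 + 4*(-4)))*51 = (√(24 - 6) + (1 - 16))*51 = (√18 - 15)*51 = (3*√2 - 15)*51 = (-15 + 3*√2)*51 = -765 + 153*√2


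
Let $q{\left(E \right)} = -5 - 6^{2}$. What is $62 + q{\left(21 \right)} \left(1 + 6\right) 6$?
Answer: $-1660$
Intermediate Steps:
$q{\left(E \right)} = -41$ ($q{\left(E \right)} = -5 - 36 = -41$)
$62 + q{\left(21 \right)} \left(1 + 6\right) 6 = 62 - 41 \left(1 + 6\right) 6 = 62 - 41 \cdot 7 \cdot 6 = 62 - 1722 = -1660$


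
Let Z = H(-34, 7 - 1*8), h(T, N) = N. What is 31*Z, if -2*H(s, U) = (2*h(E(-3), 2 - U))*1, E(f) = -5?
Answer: -93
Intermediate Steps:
H(s, U) = -2 + U (H(s, U) = -2*(2 - U)/2 = -(4 - 2*U)/2 = -2 + U)
Z = -3 (Z = -2 + (7 - 1*8) = -2 + (7 - 8) = -2 - 1 = -3)
31*Z = 31*(-3) = -93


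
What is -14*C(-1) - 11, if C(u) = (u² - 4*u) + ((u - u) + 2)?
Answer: -109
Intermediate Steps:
C(u) = 2 + u² - 4*u (C(u) = (u² - 4*u) + (0 + 2) = (u² - 4*u) + 2 = 2 + u² - 4*u)
-14*C(-1) - 11 = -14*(2 + (-1)² - 4*(-1)) - 11 = -14*(2 + 1 + 4) - 11 = -14*7 - 11 = -98 - 11 = -109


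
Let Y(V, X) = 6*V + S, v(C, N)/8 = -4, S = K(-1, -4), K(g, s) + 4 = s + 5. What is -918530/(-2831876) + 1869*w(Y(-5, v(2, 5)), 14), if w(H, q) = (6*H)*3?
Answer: -1571954085203/1415938 ≈ -1.1102e+6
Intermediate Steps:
K(g, s) = 1 + s (K(g, s) = -4 + (s + 5) = -4 + (5 + s) = 1 + s)
S = -3 (S = 1 - 4 = -3)
v(C, N) = -32 (v(C, N) = 8*(-4) = -32)
Y(V, X) = -3 + 6*V (Y(V, X) = 6*V - 3 = -3 + 6*V)
w(H, q) = 18*H
-918530/(-2831876) + 1869*w(Y(-5, v(2, 5)), 14) = -918530/(-2831876) + 1869*(18*(-3 + 6*(-5))) = -918530*(-1/2831876) + 1869*(18*(-3 - 30)) = 459265/1415938 + 1869*(18*(-33)) = 459265/1415938 + 1869*(-594) = 459265/1415938 - 1110186 = -1571954085203/1415938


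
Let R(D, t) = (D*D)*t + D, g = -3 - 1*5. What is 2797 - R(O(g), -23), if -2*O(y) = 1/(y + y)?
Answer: 2864119/1024 ≈ 2797.0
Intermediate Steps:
g = -8 (g = -3 - 5 = -8)
O(y) = -1/(4*y) (O(y) = -1/(2*(y + y)) = -1/(2*y)/2 = -1/(4*y))
R(D, t) = D + t*D**2 (R(D, t) = D**2*t + D = t*D**2 + D = D + t*D**2)
2797 - R(O(g), -23) = 2797 - (-1/4/(-8))*(1 - 1/4/(-8)*(-23)) = 2797 - (-1/4*(-1/8))*(1 - 1/4*(-1/8)*(-23)) = 2797 - (1 + (1/32)*(-23))/32 = 2797 - (1 - 23/32)/32 = 2797 - 9/(32*32) = 2797 - 1*9/1024 = 2797 - 9/1024 = 2864119/1024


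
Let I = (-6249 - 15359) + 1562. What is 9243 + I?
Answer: -10803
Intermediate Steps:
I = -20046 (I = -21608 + 1562 = -20046)
9243 + I = 9243 - 20046 = -10803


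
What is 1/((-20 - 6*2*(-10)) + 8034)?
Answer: 1/8134 ≈ 0.00012294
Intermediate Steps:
1/((-20 - 6*2*(-10)) + 8034) = 1/((-20 - 12*(-10)) + 8034) = 1/((-20 + 120) + 8034) = 1/(100 + 8034) = 1/8134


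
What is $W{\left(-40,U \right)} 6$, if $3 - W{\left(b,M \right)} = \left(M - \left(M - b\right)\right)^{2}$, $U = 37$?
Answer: $-9582$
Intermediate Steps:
$W{\left(b,M \right)} = 3 - b^{2}$ ($W{\left(b,M \right)} = 3 - \left(M - \left(M - b\right)\right)^{2} = 3 - b^{2}$)
$W{\left(-40,U \right)} 6 = \left(3 - \left(-40\right)^{2}\right) 6 = \left(3 - 1600\right) 6 = \left(-1597\right) 6 = -9582$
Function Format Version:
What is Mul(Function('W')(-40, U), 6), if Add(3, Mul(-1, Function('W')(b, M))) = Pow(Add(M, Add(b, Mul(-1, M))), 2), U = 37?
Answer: -9582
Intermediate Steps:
Function('W')(b, M) = Add(3, Mul(-1, Pow(b, 2))) (Function('W')(b, M) = Add(3, Mul(-1, Pow(Add(M, Add(b, Mul(-1, M))), 2))) = Add(3, Mul(-1, Pow(b, 2))))
Mul(Function('W')(-40, U), 6) = Mul(Add(3, Mul(-1, Pow(-40, 2))), 6) = Mul(Add(3, Mul(-1, 1600)), 6) = Mul(Add(3, -1600), 6) = Mul(-1597, 6) = -9582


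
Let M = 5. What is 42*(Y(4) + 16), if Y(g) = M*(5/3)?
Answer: 1022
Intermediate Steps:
Y(g) = 25/3 (Y(g) = 5*(5/3) = 25/3)
42*(Y(4) + 16) = 42*(25/3 + 16) = 42*(73/3) = 1022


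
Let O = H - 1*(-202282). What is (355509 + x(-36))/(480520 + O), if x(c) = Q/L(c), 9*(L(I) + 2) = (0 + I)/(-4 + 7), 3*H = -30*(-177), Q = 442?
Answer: 888441/1711430 ≈ 0.51912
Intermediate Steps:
H = 1770 (H = (-30*(-177))/3 = (⅓)*5310 = 1770)
O = 204052 (O = 1770 - 1*(-202282) = 1770 + 202282 = 204052)
L(I) = -2 + I/27 (L(I) = -2 + ((0 + I)/(-4 + 7))/9 = -2 + (I/3)/9 = -2 + I/27)
x(c) = 442/(-2 + c/27)
(355509 + x(-36))/(480520 + O) = (355509 + 11934/(-54 - 36))/(480520 + 204052) = (355509 + 11934/(-90))/684572 = (355509 + 11934*(-1/90))*(1/684572) = (355509 - 663/5)*(1/684572) = (1776882/5)*(1/684572) = 888441/1711430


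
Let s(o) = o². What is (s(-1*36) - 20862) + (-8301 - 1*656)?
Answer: -28523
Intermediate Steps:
(s(-1*36) - 20862) + (-8301 - 1*656) = ((-1*36)² - 20862) + (-8301 - 1*656) = ((-36)² - 20862) + (-8301 - 656) = (1296 - 20862) - 8957 = -19566 - 8957 = -28523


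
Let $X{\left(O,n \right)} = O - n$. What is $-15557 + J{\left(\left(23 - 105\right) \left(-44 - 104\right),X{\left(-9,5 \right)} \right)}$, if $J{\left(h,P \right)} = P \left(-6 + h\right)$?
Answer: $-185377$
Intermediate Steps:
$-15557 + J{\left(\left(23 - 105\right) \left(-44 - 104\right),X{\left(-9,5 \right)} \right)} = -15557 + \left(-9 - 5\right) \left(-6 + \left(23 - 105\right) \left(-44 - 104\right)\right) = -15557 + \left(-9 - 5\right) \left(-6 - -12136\right) = -15557 - 14 \left(-6 + 12136\right) = -15557 - 169820 = -185377$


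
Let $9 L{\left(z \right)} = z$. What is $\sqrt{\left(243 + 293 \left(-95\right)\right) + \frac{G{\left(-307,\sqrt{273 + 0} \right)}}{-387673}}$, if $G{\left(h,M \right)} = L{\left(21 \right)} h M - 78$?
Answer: $\frac{\sqrt{-37321302986662266 + 2499327831 \sqrt{273}}}{1163019} \approx 166.11 i$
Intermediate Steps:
$L{\left(z \right)} = \frac{z}{9}$
$G{\left(h,M \right)} = -78 + \frac{7 M h}{3}$ ($G{\left(h,M \right)} = \frac{1}{9} \cdot 21 h M - 78 = \frac{7 h}{3} M - 78 = \frac{7 M h}{3} - 78 = -78 + \frac{7 M h}{3}$)
$\sqrt{\left(243 + 293 \left(-95\right)\right) + \frac{G{\left(-307,\sqrt{273 + 0} \right)}}{-387673}} = \sqrt{\left(243 + 293 \left(-95\right)\right) + \frac{-78 + \frac{7}{3} \sqrt{273 + 0} \left(-307\right)}{-387673}} = \sqrt{\left(243 - 27835\right) + \left(-78 + \frac{7}{3} \sqrt{273} \left(-307\right)\right) \left(- \frac{1}{387673}\right)} = \sqrt{-27592 + \left(-78 - \frac{2149 \sqrt{273}}{3}\right) \left(- \frac{1}{387673}\right)} = \sqrt{-27592 + \left(\frac{6}{29821} + \frac{2149 \sqrt{273}}{1163019}\right)} = \sqrt{- \frac{822821026}{29821} + \frac{2149 \sqrt{273}}{1163019}}$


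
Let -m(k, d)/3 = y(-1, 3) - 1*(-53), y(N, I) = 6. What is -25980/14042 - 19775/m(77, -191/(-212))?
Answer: 2314255/21063 ≈ 109.87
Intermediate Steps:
m(k, d) = -177 (m(k, d) = -3*(6 - 1*(-53)) = -3*(6 + 53) = -3*59 = -177)
-25980/14042 - 19775/m(77, -191/(-212)) = -25980/14042 - 19775/(-177) = -25980*1/14042 - 19775*(-1/177) = -12990/7021 + 19775/177 = 2314255/21063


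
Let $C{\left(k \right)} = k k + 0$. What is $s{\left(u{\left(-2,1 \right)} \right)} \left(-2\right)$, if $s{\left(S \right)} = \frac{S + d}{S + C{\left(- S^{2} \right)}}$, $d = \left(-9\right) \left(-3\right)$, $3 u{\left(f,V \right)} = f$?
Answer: $\frac{2133}{19} \approx 112.26$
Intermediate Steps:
$u{\left(f,V \right)} = \frac{f}{3}$
$d = 27$
$C{\left(k \right)} = k^{2}$ ($C{\left(k \right)} = k^{2} + 0 = k^{2}$)
$s{\left(S \right)} = \frac{27 + S}{S + S^{4}}$ ($s{\left(S \right)} = \frac{S + 27}{S + \left(- S^{2}\right)^{2}} = \frac{27 + S}{S + S^{4}}$)
$s{\left(u{\left(-2,1 \right)} \right)} \left(-2\right) = \frac{27 + \frac{1}{3} \left(-2\right)}{\frac{1}{3} \left(-2\right) + \left(\frac{1}{3} \left(-2\right)\right)^{4}} \left(-2\right) = \frac{27 - \frac{2}{3}}{- \frac{2}{3} + \left(- \frac{2}{3}\right)^{4}} \left(-2\right) = \frac{1}{- \frac{2}{3} + \frac{16}{81}} \cdot \frac{79}{3} \left(-2\right) = \frac{1}{- \frac{38}{81}} \cdot \frac{79}{3} \left(-2\right) = \left(- \frac{81}{38}\right) \frac{79}{3} \left(-2\right) = \left(- \frac{2133}{38}\right) \left(-2\right) = \frac{2133}{19}$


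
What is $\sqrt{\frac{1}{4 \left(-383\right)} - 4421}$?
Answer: $\frac{i \sqrt{2594048659}}{766} \approx 66.491 i$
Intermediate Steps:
$\sqrt{\frac{1}{4 \left(-383\right)} - 4421} = \sqrt{\frac{1}{-1532} - 4421} = \sqrt{- \frac{1}{1532} - 4421} = \sqrt{- \frac{6772973}{1532}} = \frac{i \sqrt{2594048659}}{766}$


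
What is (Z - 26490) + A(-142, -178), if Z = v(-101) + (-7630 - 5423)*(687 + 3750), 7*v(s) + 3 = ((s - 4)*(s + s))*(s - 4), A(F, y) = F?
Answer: -407826604/7 ≈ -5.8261e+7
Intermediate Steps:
v(s) = -3/7 + 2*s*(-4 + s)²/7 (v(s) = -3/7 + (((s - 4)*(s + s))*(s - 4))/7 = -3/7 + (((-4 + s)*(2*s))*(-4 + s))/7 = -3/7 + ((2*s*(-4 + s))*(-4 + s))/7 = -3/7 + (2*s*(-4 + s)²)/7 = -3/7 + 2*s*(-4 + s)²/7)
Z = -407640180/7 (Z = (-3/7 + (2/7)*(-101)*(-4 - 101)²) + (-7630 - 5423)*(687 + 3750) = (-3/7 + (2/7)*(-101)*(-105)²) - 13053*4437 = (-3/7 + (2/7)*(-101)*11025) - 57916161 = (-3/7 - 318150) - 57916161 = -2227053/7 - 57916161 = -407640180/7 ≈ -5.8234e+7)
(Z - 26490) + A(-142, -178) = (-407640180/7 - 26490) - 142 = -407825610/7 - 142 = -407826604/7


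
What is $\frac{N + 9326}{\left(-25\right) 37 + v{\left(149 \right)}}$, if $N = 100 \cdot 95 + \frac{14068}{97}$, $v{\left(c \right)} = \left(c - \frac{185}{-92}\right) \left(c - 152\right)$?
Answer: $- \frac{169297480}{12297563} \approx -13.767$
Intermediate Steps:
$v{\left(c \right)} = \left(-152 + c\right) \left(\frac{185}{92} + c\right)$ ($v{\left(c \right)} = \left(c - - \frac{185}{92}\right) \left(-152 + c\right) = \left(c + \frac{185}{92}\right) \left(-152 + c\right) = \left(\frac{185}{92} + c\right) \left(-152 + c\right) = \left(-152 + c\right) \left(\frac{185}{92} + c\right)$)
$N = \frac{935568}{97}$ ($N = 9500 + 14068 \cdot \frac{1}{97} = 9500 + \frac{14068}{97} = \frac{935568}{97} \approx 9645.0$)
$\frac{N + 9326}{\left(-25\right) 37 + v{\left(149 \right)}} = \frac{\frac{935568}{97} + 9326}{\left(-25\right) 37 - \left(\frac{2084171}{92} - 22201\right)} = \frac{1840190}{97 \left(-925 - \frac{41679}{92}\right)} = \frac{1840190}{97 \left(- \frac{126779}{92}\right)} = \frac{1840190}{97} \left(- \frac{92}{126779}\right) = - \frac{169297480}{12297563}$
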